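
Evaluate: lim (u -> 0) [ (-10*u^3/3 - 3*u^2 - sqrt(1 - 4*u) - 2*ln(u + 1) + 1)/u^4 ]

21/2

Substitution gives 0/0 (the numerator vanishes to order 4).
Expand each term to order u^4: the coefficient of u^4 in -2·ln(1 + u) is 1/2 and in −√(1 - 4u) is 10.
Lower-order terms cancel with the polynomial part, so the numerator is (21/2)·u^4 + o(u^4), and the limit is (21/2)/(1) = 21/2.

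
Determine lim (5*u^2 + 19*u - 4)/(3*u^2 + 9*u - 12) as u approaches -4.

7/5

Since u = -4 makes numerator and denominator zero, (u + 4) divides both.
Cancelling it gives (5*u - 1)/(3*u - 3); now plug in u = -4 to get 7/5.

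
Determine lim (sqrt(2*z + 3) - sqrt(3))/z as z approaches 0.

Substitution gives 0/0. Multiply numerator and denominator by the conjugate √(3 + 2z) + √3.
The numerator becomes (3 + 2z) − 3 = 2z, so the expression simplifies to 2/(√(3 + 2z) + √3).
Letting z → 0 gives 2/(2√3) = √(3)/3.

√(3)/3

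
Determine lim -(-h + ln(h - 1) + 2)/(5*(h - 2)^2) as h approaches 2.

1/10

Direct substitution gives 0/0.
Apply L'Hôpital: lim (-1 + 1/(h - 1))/(20 - 10*h), still 0/0.
After 2 applications of L'Hôpital's rule the quotient is (-1/(h - 1)^2)/(-10); substituting h = 2 gives 1/10.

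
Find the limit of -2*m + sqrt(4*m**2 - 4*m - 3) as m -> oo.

An ∞ − ∞ form. Rationalising with the conjugate, the difference becomes (-4m - 3) / (√(4*m^2 - 4*m - 3) + 2m).
For large m the denominator behaves like 2·2m, so the quotient tends to -4/4 = -1.

-1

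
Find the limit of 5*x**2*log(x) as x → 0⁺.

0

This is a 0·(−∞) form. Rewrite as 5·ln(x) / x^(−2) and apply L'Hôpital:
the derivative quotient is 5·(1/x) / (−2·x^(−3)) = (-5/2)·x^2 → 0.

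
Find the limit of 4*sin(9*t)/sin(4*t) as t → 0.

9

Substitution gives 0/0.
Divide numerator and denominator by t: sin(9t)/t → 9 and sin(4t)/t → 4, so the limit is 4·9/4 = 9.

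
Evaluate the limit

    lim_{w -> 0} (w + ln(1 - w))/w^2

Direct substitution gives 0/0.
Apply L'Hôpital: lim (1 - 1/(1 - w))/(2*w), still 0/0.
After 2 applications of L'Hôpital's rule the quotient is (-1/(1 - w)^2)/(2); substituting w = 0 gives -1/2.

-1/2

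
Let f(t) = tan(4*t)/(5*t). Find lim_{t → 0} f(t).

Substitution gives 0/0.
Since tan(u)/u → 1 as u → 0, tan(4t)/(4t) → 1 and the limit is 4/5.

4/5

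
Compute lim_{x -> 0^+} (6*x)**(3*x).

Base → 0⁺ and exponent → 0⁺: a 0^0 form.
Take logs: 3x·ln(6x). This is 0·(−∞); rewriting as ln(6x)/(1/(3x)) and applying L'Hôpital gives 0.
Hence the limit is e^0 = 1.

1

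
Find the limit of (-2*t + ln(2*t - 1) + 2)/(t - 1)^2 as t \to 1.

Direct substitution gives 0/0.
Apply L'Hôpital: lim (-2 + 2/(2*t - 1))/(2*t - 2), still 0/0.
After 2 applications of L'Hôpital's rule the quotient is (-4/(2*t - 1)^2)/(2); substituting t = 1 gives -2.

-2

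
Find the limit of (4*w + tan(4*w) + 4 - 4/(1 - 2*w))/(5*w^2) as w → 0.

Substitution gives 0/0; apply L'Hôpital's rule 2 times.
After differentiating numerator and denominator 2 times the quotient is (32*tan(4*w)/cos(4*w)^2 + 32/(2*w - 1)^3)/(10); at w = 0 this is -16/5.

-16/5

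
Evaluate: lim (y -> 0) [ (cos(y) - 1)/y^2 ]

-1/2

Direct substitution gives 0/0.
Apply L'Hôpital: lim (-sin(y))/(2*y), still 0/0.
After 2 applications of L'Hôpital's rule the quotient is (-cos(y))/(2); substituting y = 0 gives -1/2.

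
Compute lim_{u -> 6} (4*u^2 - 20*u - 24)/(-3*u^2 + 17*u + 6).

-28/19

Since u = 6 makes numerator and denominator zero, (u - 6) divides both.
Cancelling it gives (4*u + 4)/(-3*u - 1); now plug in u = 6 to get -28/19.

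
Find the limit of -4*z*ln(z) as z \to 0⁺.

This is a 0·(−∞) form. Rewrite as -4·ln(z) / z^(−1) and apply L'Hôpital:
the derivative quotient is -4·(1/z) / (−1·z^(−2)) = (4/1)·z^1 → 0.

0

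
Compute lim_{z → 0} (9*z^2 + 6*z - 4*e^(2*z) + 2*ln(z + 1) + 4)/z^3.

Substitution gives 0/0 (the numerator vanishes to order 3).
Expand each term to order z^3: the coefficient of z^3 in -4·e^(2z) is -16/3 and in 2·ln(1 + z) is 2/3.
Lower-order terms cancel with the polynomial part, so the numerator is (-14/3)·z^3 + o(z^3), and the limit is (-14/3)/(1) = -14/3.

-14/3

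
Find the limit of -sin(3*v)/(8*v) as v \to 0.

-3/8

Substitution gives 0/0.
Write it as (3/(-8))·sin(3v)/(3v); since sin(u)/u → 1, the limit is -3/8.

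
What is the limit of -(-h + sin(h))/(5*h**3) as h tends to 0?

Direct substitution gives 0/0.
Apply L'Hôpital: lim (cos(h) - 1)/(-15*h^2), still 0/0.
Apply L'Hôpital: lim (-sin(h))/(-30*h), still 0/0.
After 3 applications of L'Hôpital's rule the quotient is (-cos(h))/(-30); substituting h = 0 gives 1/30.

1/30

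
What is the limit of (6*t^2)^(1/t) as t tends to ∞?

1

Base → ∞ and exponent → 0: an ∞^0 form.
Take logs: (1/t)·ln(6·t^2) = (ln 6 + 2·ln t)/t → 0.
So the limit is e^0 = 1.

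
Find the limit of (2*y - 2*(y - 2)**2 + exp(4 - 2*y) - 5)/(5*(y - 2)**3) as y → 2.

Direct substitution gives 0/0.
Apply L'Hôpital: lim (-4*y - 2*e^(4 - 2*y) + 10)/(15*(y - 2)^2), still 0/0.
Apply L'Hôpital: lim (4*e^(4 - 2*y) - 4)/(30*y - 60), still 0/0.
After 3 applications of L'Hôpital's rule the quotient is (-8*e^(4 - 2*y))/(30); substituting y = 2 gives -4/15.

-4/15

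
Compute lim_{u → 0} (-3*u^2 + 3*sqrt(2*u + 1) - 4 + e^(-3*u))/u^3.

-3

Substitution gives 0/0; apply L'Hôpital's rule 3 times.
After differentiating numerator and denominator 3 times the quotient is (-27*e^(-3*u) + 9/(2*u + 1)^(5/2))/(6); at u = 0 this is -3.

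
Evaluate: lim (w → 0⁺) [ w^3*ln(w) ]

This is a 0·(−∞) form. Rewrite as 1·ln(w) / w^(−3) and apply L'Hôpital:
the derivative quotient is 1·(1/w) / (−3·w^(−4)) = (-1/3)·w^3 → 0.

0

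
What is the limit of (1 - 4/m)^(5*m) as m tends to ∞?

e^(-20)

Let L be the limit and take ln: ln L = lim (5m)·ln(1 - 4/m) = lim (5m)·(-4/m + O(1/m²)) = -20.
Hence L = e^(-20).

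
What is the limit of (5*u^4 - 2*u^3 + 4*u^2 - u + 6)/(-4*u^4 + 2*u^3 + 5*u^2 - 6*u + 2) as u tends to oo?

Numerator and denominator both have degree 4.
Dividing every term by u^4, all lower-order terms vanish and the limit is the ratio of leading coefficients, 5/(-4) = -5/4.

-5/4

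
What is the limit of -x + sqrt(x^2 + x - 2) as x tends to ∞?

1/2

This has the form ∞ − ∞. Multiply and divide by the conjugate √(x^2 + x - 2) + x.
That gives (x - 2) / (√(x^2 + x - 2) + x).
Divide numerator and denominator by x: the limit is 1/(2·1) = 1/2.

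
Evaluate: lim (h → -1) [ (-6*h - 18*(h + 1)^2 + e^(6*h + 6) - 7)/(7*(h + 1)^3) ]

36/7

Direct substitution gives 0/0.
Apply L'Hôpital: lim (-36*h + 6*e^(6*h + 6) - 42)/(21*(h + 1)^2), still 0/0.
Apply L'Hôpital: lim (36*e^(6*h + 6) - 36)/(42*h + 42), still 0/0.
After 3 applications of L'Hôpital's rule the quotient is (216*e^(6*h + 6))/(42); substituting h = -1 gives 36/7.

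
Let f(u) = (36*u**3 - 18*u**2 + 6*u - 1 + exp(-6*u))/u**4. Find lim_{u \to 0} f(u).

Direct substitution gives 0/0.
Apply L'Hôpital: lim (108*u^2 - 36*u + 6 - 6*e^(-6*u))/(4*u^3), still 0/0.
Apply L'Hôpital: lim (216*u - 36 + 36*e^(-6*u))/(12*u^2), still 0/0.
Apply L'Hôpital: lim (216 - 216*e^(-6*u))/(24*u), still 0/0.
After 4 applications of L'Hôpital's rule the quotient is (1296*e^(-6*u))/(24); substituting u = 0 gives 54.

54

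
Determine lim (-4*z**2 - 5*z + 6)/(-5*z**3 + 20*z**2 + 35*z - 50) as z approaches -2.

Since z = -2 makes numerator and denominator zero, (z + 2) divides both.
Cancelling it gives (3 - 4*z)/(-5*z^2 + 30*z - 25); now plug in z = -2 to get -11/105.

-11/105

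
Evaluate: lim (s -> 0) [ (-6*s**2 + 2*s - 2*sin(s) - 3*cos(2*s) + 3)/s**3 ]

1/3

Substitution gives 0/0; apply L'Hôpital's rule 3 times.
After differentiating numerator and denominator 3 times the quotient is (-24*sin(2*s) + 2*cos(s))/(6); at s = 0 this is 1/3.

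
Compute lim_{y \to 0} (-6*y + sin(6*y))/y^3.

-36

Direct substitution gives 0/0.
Apply L'Hôpital: lim (6*cos(6*y) - 6)/(3*y^2), still 0/0.
Apply L'Hôpital: lim (-36*sin(6*y))/(6*y), still 0/0.
After 3 applications of L'Hôpital's rule the quotient is (-216*cos(6*y))/(6); substituting y = 0 gives -36.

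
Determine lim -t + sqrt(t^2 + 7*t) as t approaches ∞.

An ∞ − ∞ form. Rationalising with the conjugate, the difference becomes (7t) / (√(t^2 + 7*t) + t).
For large t the denominator behaves like 2·t, so the quotient tends to 7/2 = 7/2.

7/2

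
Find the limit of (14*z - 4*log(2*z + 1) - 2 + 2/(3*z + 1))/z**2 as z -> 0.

Substitution gives 0/0 (the numerator vanishes to order 2).
Expand each term to order z^2: the coefficient of z^2 in -4·ln(1 + 2z) is 8 and in 2·1/(1 + 3z) is 18.
Lower-order terms cancel with the polynomial part, so the numerator is (26)·z^2 + o(z^2), and the limit is (26)/(1) = 26.

26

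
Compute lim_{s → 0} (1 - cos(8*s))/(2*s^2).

16

Substitution gives 0/0.
Use (1 − cos u)/u² → 1/2 with u = 8s: the limit is 8²/(2·2) = 16.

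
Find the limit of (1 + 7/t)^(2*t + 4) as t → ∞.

e^(14)

Let L be the limit and take ln: ln L = lim (2t + 4)·ln(1 + 7/t) = lim (2t + 4)·(7/t + O(1/t²)) = 14.
Hence L = e^(14).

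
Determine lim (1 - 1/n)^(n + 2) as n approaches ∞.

e^(-1)

The base → 1 and the exponent → ∞: a 1^∞ form.
Take logarithms: (n + 2)·ln(1 - 1/n). Since ln(1+u) ~ u for small u, this behaves like (n)·(-1/n) → -1.
So the limit is e^(-1).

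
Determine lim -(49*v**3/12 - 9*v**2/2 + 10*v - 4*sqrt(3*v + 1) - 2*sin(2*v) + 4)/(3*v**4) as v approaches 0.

Substitution gives 0/0; apply L'Hôpital's rule 4 times.
After differentiating numerator and denominator 4 times the quotient is (-32*sin(2*v) + 1215/(4*(3*v + 1)^(7/2)))/(-72); at v = 0 this is -135/32.

-135/32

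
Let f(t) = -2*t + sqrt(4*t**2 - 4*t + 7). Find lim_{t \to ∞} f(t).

-1

An ∞ − ∞ form. Rationalising with the conjugate, the difference becomes (-4t + 7) / (√(4*t^2 - 4*t + 7) + 2t).
For large t the denominator behaves like 2·2t, so the quotient tends to -4/4 = -1.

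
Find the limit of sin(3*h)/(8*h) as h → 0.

Substitution gives 0/0.
Write it as (3/8)·sin(3h)/(3h); since sin(u)/u → 1, the limit is 3/8.

3/8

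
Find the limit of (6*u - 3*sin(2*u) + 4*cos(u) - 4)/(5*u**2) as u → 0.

Substitution gives 0/0; apply L'Hôpital's rule 2 times.
After differentiating numerator and denominator 2 times the quotient is (4*(6*sin(u) - 1)*cos(u))/(10); at u = 0 this is -2/5.

-2/5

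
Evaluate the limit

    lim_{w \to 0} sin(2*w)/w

Substitution gives 0/0.
Write it as (2)·sin(2w)/(2w); since sin(u)/u → 1, the limit is 2.

2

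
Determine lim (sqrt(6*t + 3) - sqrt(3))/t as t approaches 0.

A 0/0 form; rationalise with √(3 + 6t) + √3. This collapses the numerator to 6t, leaving 6/(√(3 + 6t) + √3) → 6/(2√3) = √(3).

√(3)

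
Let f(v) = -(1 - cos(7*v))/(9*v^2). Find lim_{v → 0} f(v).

Substitution gives 0/0.
Use (1 − cos u)/u² → 1/2 with u = 7v: the limit is 7²/(2·(-9)) = -49/18.

-49/18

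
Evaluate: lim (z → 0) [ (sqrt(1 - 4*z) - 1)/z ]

-2

Substitution gives 0/0. Multiply numerator and denominator by the conjugate √(1 - 4z) + √1.
The numerator becomes (1 - 4z) − 1 = -4z, so the expression simplifies to -4/(√(1 - 4z) + √1).
Letting z → 0 gives -4/(2√1) = -2.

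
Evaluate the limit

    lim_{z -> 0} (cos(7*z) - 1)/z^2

-49/2

Direct substitution gives 0/0.
Apply L'Hôpital: lim (-7*sin(7*z))/(2*z), still 0/0.
After 2 applications of L'Hôpital's rule the quotient is (-49*cos(7*z))/(2); substituting z = 0 gives -49/2.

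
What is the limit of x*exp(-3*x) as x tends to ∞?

Write as x^1/e^{3x}, an ∞/∞ form.
Exponential growth dominates any polynomial, so repeated L'Hôpital (or the standard result) gives 0.

0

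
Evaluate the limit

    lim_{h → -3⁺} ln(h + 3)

As h → -3⁺, h + 3 → 0⁺ and ln(h + 3) → −∞.
Multiplying by 1 gives -∞.

-∞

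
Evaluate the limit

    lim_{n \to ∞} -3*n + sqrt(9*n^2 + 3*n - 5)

1/2

An ∞ − ∞ form. Rationalising with the conjugate, the difference becomes (3n - 5) / (√(9*n^2 + 3*n - 5) + 3n).
For large n the denominator behaves like 2·3n, so the quotient tends to 3/6 = 1/2.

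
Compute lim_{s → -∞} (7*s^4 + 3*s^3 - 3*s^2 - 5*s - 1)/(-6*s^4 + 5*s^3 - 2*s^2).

Numerator and denominator both have degree 4.
Dividing every term by s^4, all lower-order terms vanish and the limit is the ratio of leading coefficients, 7/(-6) = -7/6.

-7/6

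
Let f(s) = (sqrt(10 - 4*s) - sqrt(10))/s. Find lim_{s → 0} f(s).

-√(10)/5

A 0/0 form; rationalise with √(10 - 4s) + √10. This collapses the numerator to -4s, leaving -4/(√(10 - 4s) + √10) → -4/(2√10) = -√(10)/5.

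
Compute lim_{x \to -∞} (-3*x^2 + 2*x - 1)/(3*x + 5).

The numerator has higher degree (2 > 1); the quotient behaves like (-3/(3))·x^1 for large |x|.
As x → −∞ this diverges to ∞.

∞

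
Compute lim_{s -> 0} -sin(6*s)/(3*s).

Substitution gives 0/0.
Write it as (6/(-3))·sin(6s)/(6s); since sin(u)/u → 1, the limit is -2.

-2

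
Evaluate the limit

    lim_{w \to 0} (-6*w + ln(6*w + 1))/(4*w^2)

-9/2

Direct substitution gives 0/0.
Apply L'Hôpital: lim (-6 + 6/(6*w + 1))/(8*w), still 0/0.
After 2 applications of L'Hôpital's rule the quotient is (-36/(6*w + 1)^2)/(8); substituting w = 0 gives -9/2.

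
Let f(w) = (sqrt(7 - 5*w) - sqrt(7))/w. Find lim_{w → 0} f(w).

-5*√(7)/14

A 0/0 form; rationalise with √(7 - 5w) + √7. This collapses the numerator to -5w, leaving -5/(√(7 - 5w) + √7) → -5/(2√7) = -5*√(7)/14.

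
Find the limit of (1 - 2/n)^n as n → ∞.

e^(-2)

Write it as [(1 - 2/n)^n]^(1) · (1 - 2/n)^(0). The bracketed term tends to e^(-2) and the second factor to 1, so the limit is e^(-2).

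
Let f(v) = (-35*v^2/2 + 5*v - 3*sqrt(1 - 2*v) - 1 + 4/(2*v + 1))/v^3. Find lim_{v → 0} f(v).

Substitution gives 0/0; apply L'Hôpital's rule 3 times.
After differentiating numerator and denominator 3 times the quotient is (-192/(2*v + 1)^4 + 9/(1 - 2*v)^(5/2))/(6); at v = 0 this is -61/2.

-61/2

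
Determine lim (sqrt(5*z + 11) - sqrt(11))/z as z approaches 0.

Substitution gives 0/0. Multiply numerator and denominator by the conjugate √(11 + 5z) + √11.
The numerator becomes (11 + 5z) − 11 = 5z, so the expression simplifies to 5/(√(11 + 5z) + √11).
Letting z → 0 gives 5/(2√11) = 5*√(11)/22.

5*√(11)/22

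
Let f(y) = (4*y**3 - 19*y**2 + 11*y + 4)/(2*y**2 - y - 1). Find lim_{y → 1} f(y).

-5

Since y = 1 makes numerator and denominator zero, (y - 1) divides both.
Cancelling it gives (4*y^2 - 15*y - 4)/(2*y + 1); now plug in y = 1 to get -5.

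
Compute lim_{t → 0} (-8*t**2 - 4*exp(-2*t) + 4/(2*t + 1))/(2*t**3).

Substitution gives 0/0; apply L'Hôpital's rule 3 times.
After differentiating numerator and denominator 3 times the quotient is (32*e^(-2*t) - 192/(2*t + 1)^4)/(12); at t = 0 this is -40/3.

-40/3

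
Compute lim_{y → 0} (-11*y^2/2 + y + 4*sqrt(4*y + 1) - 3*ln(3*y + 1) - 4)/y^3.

-11

Substitution gives 0/0; apply L'Hôpital's rule 3 times.
After differentiating numerator and denominator 3 times the quotient is (96/(4*y + 1)^(5/2) - 162/(3*y + 1)^3)/(6); at y = 0 this is -11.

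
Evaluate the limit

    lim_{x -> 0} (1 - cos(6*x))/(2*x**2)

9

Substitution gives 0/0.
Use (1 − cos u)/u² → 1/2 with u = 6x: the limit is 6²/(2·2) = 9.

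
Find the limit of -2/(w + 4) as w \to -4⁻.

∞

As w → -4⁻, (w + 4) → 0⁻, so (w + 4)^1 → 0⁻ and -2/(w + 4)^1 → ∞.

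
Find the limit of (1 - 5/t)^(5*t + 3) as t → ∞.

Let L be the limit and take ln: ln L = lim (5t + 3)·ln(1 - 5/t) = lim (5t + 3)·(-5/t + O(1/t²)) = -25.
Hence L = e^(-25).

e^(-25)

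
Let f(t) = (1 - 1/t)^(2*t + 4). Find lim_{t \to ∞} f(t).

Let L be the limit and take ln: ln L = lim (2t + 4)·ln(1 - 1/t) = lim (2t + 4)·(-1/t + O(1/t²)) = -2.
Hence L = e^(-2).

e^(-2)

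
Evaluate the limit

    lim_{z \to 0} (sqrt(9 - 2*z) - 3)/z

-1/3

A 0/0 form; rationalise with √(9 - 2z) + √9. This collapses the numerator to -2z, leaving -2/(√(9 - 2z) + √9) → -2/(2√9) = -1/3.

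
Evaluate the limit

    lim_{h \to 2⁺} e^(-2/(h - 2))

0

As h → 2⁺, -2/(h - 2) → −∞, so e^(-2/(h - 2)) → 0.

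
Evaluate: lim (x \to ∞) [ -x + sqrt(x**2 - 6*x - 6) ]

-3

An ∞ − ∞ form. Rationalising with the conjugate, the difference becomes (-6x - 6) / (√(x^2 - 6*x - 6) + x).
For large x the denominator behaves like 2·x, so the quotient tends to -6/2 = -3.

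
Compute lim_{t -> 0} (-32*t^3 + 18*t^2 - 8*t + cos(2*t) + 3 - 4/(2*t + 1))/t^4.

Substitution gives 0/0; apply L'Hôpital's rule 4 times.
After differentiating numerator and denominator 4 times the quotient is (16*cos(2*t) - 1536/(2*t + 1)^5)/(24); at t = 0 this is -190/3.

-190/3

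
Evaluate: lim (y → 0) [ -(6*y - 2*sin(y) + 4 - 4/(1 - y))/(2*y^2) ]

2

Substitution gives 0/0 (the numerator vanishes to order 2).
Expand each term to order y^2: the coefficient of y^2 in -4·1/(1 - y) is -4 and in -2·sin(y) is 0.
Lower-order terms cancel with the polynomial part, so the numerator is (-4)·y^2 + o(y^2), and the limit is (-4)/(-2) = 2.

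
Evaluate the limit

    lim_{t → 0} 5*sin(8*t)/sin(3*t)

40/3

Substitution gives 0/0.
Divide numerator and denominator by t: sin(8t)/t → 8 and sin(3t)/t → 3, so the limit is 5·8/3 = 40/3.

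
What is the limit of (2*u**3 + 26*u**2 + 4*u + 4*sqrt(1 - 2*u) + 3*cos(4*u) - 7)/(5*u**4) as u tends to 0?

59/10

Substitution gives 0/0; apply L'Hôpital's rule 4 times.
After differentiating numerator and denominator 4 times the quotient is (768*cos(4*u) - 60/(1 - 2*u)^(7/2))/(120); at u = 0 this is 59/10.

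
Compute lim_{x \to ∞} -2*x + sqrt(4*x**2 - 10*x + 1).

This has the form ∞ − ∞. Multiply and divide by the conjugate √(4*x^2 - 10*x + 1) + 2x.
That gives (-10x + 1) / (√(4*x^2 - 10*x + 1) + 2x).
Divide numerator and denominator by x: the limit is -10/(2·2) = -5/2.

-5/2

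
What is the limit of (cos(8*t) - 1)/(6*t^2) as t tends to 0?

-16/3

Direct substitution gives 0/0.
Apply L'Hôpital: lim (-8*sin(8*t))/(12*t), still 0/0.
After 2 applications of L'Hôpital's rule the quotient is (-64*cos(8*t))/(12); substituting t = 0 gives -16/3.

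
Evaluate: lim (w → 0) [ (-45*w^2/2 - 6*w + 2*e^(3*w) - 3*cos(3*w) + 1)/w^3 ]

9

Substitution gives 0/0; apply L'Hôpital's rule 3 times.
After differentiating numerator and denominator 3 times the quotient is (54*e^(3*w) - 81*sin(3*w))/(6); at w = 0 this is 9.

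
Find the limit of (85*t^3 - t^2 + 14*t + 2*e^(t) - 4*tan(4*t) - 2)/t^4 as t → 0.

1/12

Substitution gives 0/0; apply L'Hôpital's rule 4 times.
After differentiating numerator and denominator 4 times the quotient is (2*e^(t) - 24576*tan(4*t)^5 - 40960*tan(4*t)^3 - 16384*tan(4*t))/(24); at t = 0 this is 1/12.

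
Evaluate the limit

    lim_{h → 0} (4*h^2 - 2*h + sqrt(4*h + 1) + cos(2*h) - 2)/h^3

Substitution gives 0/0; apply L'Hôpital's rule 3 times.
After differentiating numerator and denominator 3 times the quotient is (8*sin(2*h) + 24/(4*h + 1)^(5/2))/(6); at h = 0 this is 4.

4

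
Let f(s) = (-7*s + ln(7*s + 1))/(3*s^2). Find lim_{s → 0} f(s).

-49/6

Direct substitution gives 0/0.
Apply L'Hôpital: lim (-7 + 7/(7*s + 1))/(6*s), still 0/0.
After 2 applications of L'Hôpital's rule the quotient is (-49/(7*s + 1)^2)/(6); substituting s = 0 gives -49/6.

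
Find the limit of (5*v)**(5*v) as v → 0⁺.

Base → 0⁺ and exponent → 0⁺: a 0^0 form.
Take logs: 5v·ln(5v). This is 0·(−∞); rewriting as ln(5v)/(1/(5v)) and applying L'Hôpital gives 0.
Hence the limit is e^0 = 1.

1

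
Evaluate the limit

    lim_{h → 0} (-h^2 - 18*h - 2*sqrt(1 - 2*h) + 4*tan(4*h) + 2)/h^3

Substitution gives 0/0; apply L'Hôpital's rule 3 times.
After differentiating numerator and denominator 3 times the quotient is (1536*tan(4*h)^2/cos(4*h)^2 + 512/cos(4*h)^2 + 6/(1 - 2*h)^(5/2))/(6); at h = 0 this is 259/3.

259/3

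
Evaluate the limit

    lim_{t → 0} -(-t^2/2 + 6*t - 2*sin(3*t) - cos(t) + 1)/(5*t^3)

-9/5

Substitution gives 0/0; apply L'Hôpital's rule 3 times.
After differentiating numerator and denominator 3 times the quotient is (-sin(t) + 54*cos(3*t))/(-30); at t = 0 this is -9/5.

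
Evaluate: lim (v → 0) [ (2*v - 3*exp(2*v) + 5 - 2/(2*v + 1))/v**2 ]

-14

Substitution gives 0/0 (the numerator vanishes to order 2).
Expand each term to order v^2: the coefficient of v^2 in -2·1/(1 + 2v) is -8 and in -3·e^(2v) is -6.
Lower-order terms cancel with the polynomial part, so the numerator is (-14)·v^2 + o(v^2), and the limit is (-14)/(1) = -14.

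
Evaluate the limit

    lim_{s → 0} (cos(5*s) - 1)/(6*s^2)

Direct substitution gives 0/0.
Apply L'Hôpital: lim (-5*sin(5*s))/(12*s), still 0/0.
After 2 applications of L'Hôpital's rule the quotient is (-25*cos(5*s))/(12); substituting s = 0 gives -25/12.

-25/12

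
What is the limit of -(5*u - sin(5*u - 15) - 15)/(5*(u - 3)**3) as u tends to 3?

Direct substitution gives 0/0.
Apply L'Hôpital: lim (5 - 5*cos(5*u - 15))/(-15*(u - 3)^2), still 0/0.
Apply L'Hôpital: lim (25*sin(5*u - 15))/(90 - 30*u), still 0/0.
After 3 applications of L'Hôpital's rule the quotient is (125*cos(5*u - 15))/(-30); substituting u = 3 gives -25/6.

-25/6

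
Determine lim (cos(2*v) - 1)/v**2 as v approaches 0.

-2

Direct substitution gives 0/0.
Apply L'Hôpital: lim (-2*sin(2*v))/(2*v), still 0/0.
After 2 applications of L'Hôpital's rule the quotient is (-4*cos(2*v))/(2); substituting v = 0 gives -2.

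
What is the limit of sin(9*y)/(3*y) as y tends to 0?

Substitution gives 0/0.
Write it as (9/3)·sin(9y)/(9y); since sin(u)/u → 1, the limit is 3.

3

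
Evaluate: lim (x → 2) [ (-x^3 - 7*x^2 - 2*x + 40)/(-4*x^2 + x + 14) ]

14/5

Direct substitution gives 0/0, so factor. Both numerator and denominator have (x - 2) as a factor.
After cancelling, the expression reduces to (-x^2 - 9*x - 20)/(-4*x - 7).
Substituting x = 2 gives 14/5.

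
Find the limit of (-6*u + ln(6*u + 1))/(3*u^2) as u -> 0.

-6

Direct substitution gives 0/0.
Apply L'Hôpital: lim (-6 + 6/(6*u + 1))/(6*u), still 0/0.
After 2 applications of L'Hôpital's rule the quotient is (-36/(6*u + 1)^2)/(6); substituting u = 0 gives -6.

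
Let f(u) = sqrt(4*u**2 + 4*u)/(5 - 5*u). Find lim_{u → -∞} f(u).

2/5

For large |u|, √(4*u^2 + 4*u) ≈ √4·|u| and the denominator ≈ -5u.
Since u → −∞, |u| = −u, giving −√4/(-5) = 2/5.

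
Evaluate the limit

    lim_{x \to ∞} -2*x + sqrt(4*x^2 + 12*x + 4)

This has the form ∞ − ∞. Multiply and divide by the conjugate √(4*x^2 + 12*x + 4) + 2x.
That gives (12x + 4) / (√(4*x^2 + 12*x + 4) + 2x).
Divide numerator and denominator by x: the limit is 12/(2·2) = 3.

3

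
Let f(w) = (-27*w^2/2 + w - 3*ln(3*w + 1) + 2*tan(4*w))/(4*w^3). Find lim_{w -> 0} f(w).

Substitution gives 0/0 (the numerator vanishes to order 3).
Expand each term to order w^3: the coefficient of w^3 in 2·tan(4w) is 128/3 and in -3·ln(1 + 3w) is -27.
Lower-order terms cancel with the polynomial part, so the numerator is (47/3)·w^3 + o(w^3), and the limit is (47/3)/(4) = 47/12.

47/12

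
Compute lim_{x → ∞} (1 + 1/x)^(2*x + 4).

Let L be the limit and take ln: ln L = lim (2x + 4)·ln(1 + 1/x) = lim (2x + 4)·(1/x + O(1/x²)) = 2.
Hence L = e^(2).

e^(2)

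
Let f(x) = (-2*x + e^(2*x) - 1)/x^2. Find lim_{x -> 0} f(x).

2

Direct substitution gives 0/0.
Apply L'Hôpital: lim (2*e^(2*x) - 2)/(2*x), still 0/0.
After 2 applications of L'Hôpital's rule the quotient is (4*e^(2*x))/(2); substituting x = 0 gives 2.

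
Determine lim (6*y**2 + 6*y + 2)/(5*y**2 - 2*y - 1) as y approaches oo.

Numerator and denominator both have degree 2.
Dividing every term by y^2, all lower-order terms vanish and the limit is the ratio of leading coefficients, 6/(5) = 6/5.

6/5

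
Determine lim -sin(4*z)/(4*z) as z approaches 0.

Substitution gives 0/0.
Write it as (4/(-4))·sin(4z)/(4z); since sin(u)/u → 1, the limit is -1.

-1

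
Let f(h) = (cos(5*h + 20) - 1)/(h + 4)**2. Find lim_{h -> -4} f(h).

Direct substitution gives 0/0.
Apply L'Hôpital: lim (-5*sin(5*h + 20))/(2*h + 8), still 0/0.
After 2 applications of L'Hôpital's rule the quotient is (-25*cos(5*h + 20))/(2); substituting h = -4 gives -25/2.

-25/2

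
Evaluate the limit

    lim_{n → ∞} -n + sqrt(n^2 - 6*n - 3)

This has the form ∞ − ∞. Multiply and divide by the conjugate √(n^2 - 6*n - 3) + n.
That gives (-6n - 3) / (√(n^2 - 6*n - 3) + n).
Divide numerator and denominator by n: the limit is -6/(2·1) = -3.

-3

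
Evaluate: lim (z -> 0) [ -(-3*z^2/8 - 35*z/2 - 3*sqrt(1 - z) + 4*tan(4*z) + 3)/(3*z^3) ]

-4105/144

Substitution gives 0/0; apply L'Hôpital's rule 3 times.
After differentiating numerator and denominator 3 times the quotient is (1536*tan(4*z)^2/cos(4*z)^2 + 512/cos(4*z)^2 + 9/(8*(1 - z)^(5/2)))/(-18); at z = 0 this is -4105/144.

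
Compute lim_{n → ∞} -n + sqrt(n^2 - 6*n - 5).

-3

This has the form ∞ − ∞. Multiply and divide by the conjugate √(n^2 - 6*n - 5) + n.
That gives (-6n - 5) / (√(n^2 - 6*n - 5) + n).
Divide numerator and denominator by n: the limit is -6/(2·1) = -3.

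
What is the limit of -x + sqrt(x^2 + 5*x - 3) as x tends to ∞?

5/2

An ∞ − ∞ form. Rationalising with the conjugate, the difference becomes (5x - 3) / (√(x^2 + 5*x - 3) + x).
For large x the denominator behaves like 2·x, so the quotient tends to 5/2 = 5/2.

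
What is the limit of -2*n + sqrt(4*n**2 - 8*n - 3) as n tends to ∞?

-2

This has the form ∞ − ∞. Multiply and divide by the conjugate √(4*n^2 - 8*n - 3) + 2n.
That gives (-8n - 3) / (√(4*n^2 - 8*n - 3) + 2n).
Divide numerator and denominator by n: the limit is -8/(2·2) = -2.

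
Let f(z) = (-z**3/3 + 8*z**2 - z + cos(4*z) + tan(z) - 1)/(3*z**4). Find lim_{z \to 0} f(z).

Substitution gives 0/0; apply L'Hôpital's rule 4 times.
After differentiating numerator and denominator 4 times the quotient is (256*cos(4*z) + 24*tan(z)^5 + 40*tan(z)^3 + 16*tan(z))/(72); at z = 0 this is 32/9.

32/9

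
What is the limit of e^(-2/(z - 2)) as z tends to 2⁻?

∞

As z → 2⁻, -2/(z - 2) → +∞, so e^(-2/(z - 2)) → ∞.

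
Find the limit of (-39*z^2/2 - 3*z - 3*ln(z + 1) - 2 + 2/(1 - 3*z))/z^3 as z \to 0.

53

Substitution gives 0/0; apply L'Hôpital's rule 3 times.
After differentiating numerator and denominator 3 times the quotient is (324/(3*z - 1)^4 - 6/(z + 1)^3)/(6); at z = 0 this is 53.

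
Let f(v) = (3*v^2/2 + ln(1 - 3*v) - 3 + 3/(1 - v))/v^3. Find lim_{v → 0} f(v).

-6

Substitution gives 0/0 (the numerator vanishes to order 3).
Expand each term to order v^3: the coefficient of v^3 in ln(1 - 3v) is -9 and in 3·1/(1 - v) is 3.
Lower-order terms cancel with the polynomial part, so the numerator is (-6)·v^3 + o(v^3), and the limit is (-6)/(1) = -6.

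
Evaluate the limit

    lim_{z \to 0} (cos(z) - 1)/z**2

Direct substitution gives 0/0.
Apply L'Hôpital: lim (-sin(z))/(2*z), still 0/0.
After 2 applications of L'Hôpital's rule the quotient is (-cos(z))/(2); substituting z = 0 gives -1/2.

-1/2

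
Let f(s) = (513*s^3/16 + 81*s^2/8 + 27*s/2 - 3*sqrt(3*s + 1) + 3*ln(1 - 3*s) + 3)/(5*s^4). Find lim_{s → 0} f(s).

Substitution gives 0/0; apply L'Hôpital's rule 4 times.
After differentiating numerator and denominator 4 times the quotient is (3645/(16*(3*s + 1)^(7/2)) - 1458/(3*s - 1)^4)/(120); at s = 0 this is -6561/640.

-6561/640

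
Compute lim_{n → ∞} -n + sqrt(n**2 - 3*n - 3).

An ∞ − ∞ form. Rationalising with the conjugate, the difference becomes (-3n - 3) / (√(n^2 - 3*n - 3) + n).
For large n the denominator behaves like 2·n, so the quotient tends to -3/2 = -3/2.

-3/2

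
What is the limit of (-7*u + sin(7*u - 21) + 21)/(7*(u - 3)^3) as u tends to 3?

Direct substitution gives 0/0.
Apply L'Hôpital: lim (7*cos(7*u - 21) - 7)/(21*(u - 3)^2), still 0/0.
Apply L'Hôpital: lim (-49*sin(7*u - 21))/(42*u - 126), still 0/0.
After 3 applications of L'Hôpital's rule the quotient is (-343*cos(7*u - 21))/(42); substituting u = 3 gives -49/6.

-49/6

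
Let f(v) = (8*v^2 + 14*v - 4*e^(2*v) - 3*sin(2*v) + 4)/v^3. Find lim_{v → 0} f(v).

-4/3

Substitution gives 0/0 (the numerator vanishes to order 3).
Expand each term to order v^3: the coefficient of v^3 in -4·e^(2v) is -16/3 and in -3·sin(2v) is 4.
Lower-order terms cancel with the polynomial part, so the numerator is (-4/3)·v^3 + o(v^3), and the limit is (-4/3)/(1) = -4/3.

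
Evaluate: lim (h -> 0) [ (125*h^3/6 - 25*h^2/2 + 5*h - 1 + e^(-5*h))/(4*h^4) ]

Direct substitution gives 0/0.
Apply L'Hôpital: lim (125*h^2/2 - 25*h + 5 - 5*e^(-5*h))/(16*h^3), still 0/0.
Apply L'Hôpital: lim (125*h - 25 + 25*e^(-5*h))/(48*h^2), still 0/0.
Apply L'Hôpital: lim (125 - 125*e^(-5*h))/(96*h), still 0/0.
After 4 applications of L'Hôpital's rule the quotient is (625*e^(-5*h))/(96); substituting h = 0 gives 625/96.

625/96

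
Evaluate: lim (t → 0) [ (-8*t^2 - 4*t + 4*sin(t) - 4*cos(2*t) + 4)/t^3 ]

-2/3

Substitution gives 0/0; apply L'Hôpital's rule 3 times.
After differentiating numerator and denominator 3 times the quotient is (-4*(16*sin(t) + 1)*cos(t))/(6); at t = 0 this is -2/3.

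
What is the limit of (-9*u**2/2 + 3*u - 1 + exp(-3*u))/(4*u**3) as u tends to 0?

Direct substitution gives 0/0.
Apply L'Hôpital: lim (-9*u + 3 - 3*e^(-3*u))/(12*u^2), still 0/0.
Apply L'Hôpital: lim (-9 + 9*e^(-3*u))/(24*u), still 0/0.
After 3 applications of L'Hôpital's rule the quotient is (-27*e^(-3*u))/(24); substituting u = 0 gives -9/8.

-9/8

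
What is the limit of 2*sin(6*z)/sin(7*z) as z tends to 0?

12/7

Substitution gives 0/0.
Divide numerator and denominator by z: sin(6z)/z → 6 and sin(7z)/z → 7, so the limit is 2·6/7 = 12/7.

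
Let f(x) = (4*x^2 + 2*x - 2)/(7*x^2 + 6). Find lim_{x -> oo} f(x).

4/7

Numerator and denominator both have degree 2.
Dividing every term by x^2, all lower-order terms vanish and the limit is the ratio of leading coefficients, 4/(7) = 4/7.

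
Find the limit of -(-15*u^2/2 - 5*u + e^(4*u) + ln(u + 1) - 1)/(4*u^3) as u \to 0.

-11/4

Substitution gives 0/0 (the numerator vanishes to order 3).
Expand each term to order u^3: the coefficient of u^3 in ln(1 + u) is 1/3 and in e^(4u) is 32/3.
Lower-order terms cancel with the polynomial part, so the numerator is (11)·u^3 + o(u^3), and the limit is (11)/(-4) = -11/4.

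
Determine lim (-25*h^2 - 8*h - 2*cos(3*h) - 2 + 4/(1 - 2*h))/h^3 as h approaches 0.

Substitution gives 0/0; apply L'Hôpital's rule 3 times.
After differentiating numerator and denominator 3 times the quotient is (-54*sin(3*h) + 192/(2*h - 1)^4)/(6); at h = 0 this is 32.

32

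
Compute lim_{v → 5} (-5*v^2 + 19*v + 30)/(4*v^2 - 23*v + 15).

Direct substitution gives 0/0, so factor. Both numerator and denominator have (v - 5) as a factor.
After cancelling, the expression reduces to (-5*v - 6)/(4*v - 3).
Substituting v = 5 gives -31/17.

-31/17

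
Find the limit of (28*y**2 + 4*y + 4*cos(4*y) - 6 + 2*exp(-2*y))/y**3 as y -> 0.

-8/3

Substitution gives 0/0 (the numerator vanishes to order 3).
Expand each term to order y^3: the coefficient of y^3 in 2·e^(-2y) is -8/3 and in 4·cos(4y) is 0.
Lower-order terms cancel with the polynomial part, so the numerator is (-8/3)·y^3 + o(y^3), and the limit is (-8/3)/(1) = -8/3.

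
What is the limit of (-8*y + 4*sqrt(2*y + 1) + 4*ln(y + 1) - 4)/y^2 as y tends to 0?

Substitution gives 0/0; apply L'Hôpital's rule 2 times.
After differentiating numerator and denominator 2 times the quotient is (-4/(2*y + 1)^(3/2) - 4/(y + 1)^2)/(2); at y = 0 this is -4.

-4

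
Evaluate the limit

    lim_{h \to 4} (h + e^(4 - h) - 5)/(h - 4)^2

Direct substitution gives 0/0.
Apply L'Hôpital: lim (1 - e^(4 - h))/(2*h - 8), still 0/0.
After 2 applications of L'Hôpital's rule the quotient is (e^(4 - h))/(2); substituting h = 4 gives 1/2.

1/2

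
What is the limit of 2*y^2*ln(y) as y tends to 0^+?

0

This is a 0·(−∞) form. Rewrite as 2·ln(y) / y^(−2) and apply L'Hôpital:
the derivative quotient is 2·(1/y) / (−2·y^(−3)) = (-2/2)·y^2 → 0.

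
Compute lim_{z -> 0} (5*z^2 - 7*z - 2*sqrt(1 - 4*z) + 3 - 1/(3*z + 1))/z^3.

Substitution gives 0/0 (the numerator vanishes to order 3).
Expand each term to order z^3: the coefficient of z^3 in −1/(1 + 3z) is 27 and in -2·√(1 - 4z) is 8.
Lower-order terms cancel with the polynomial part, so the numerator is (35)·z^3 + o(z^3), and the limit is (35)/(1) = 35.

35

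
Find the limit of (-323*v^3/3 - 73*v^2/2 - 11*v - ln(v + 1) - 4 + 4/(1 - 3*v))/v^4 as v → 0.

1297/4

Substitution gives 0/0; apply L'Hôpital's rule 4 times.
After differentiating numerator and denominator 4 times the quotient is (-7776/(3*v - 1)^5 + 6/(v + 1)^4)/(24); at v = 0 this is 1297/4.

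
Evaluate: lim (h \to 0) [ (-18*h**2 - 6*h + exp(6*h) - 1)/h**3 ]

36

Direct substitution gives 0/0.
Apply L'Hôpital: lim (-36*h + 6*e^(6*h) - 6)/(3*h^2), still 0/0.
Apply L'Hôpital: lim (36*e^(6*h) - 36)/(6*h), still 0/0.
After 3 applications of L'Hôpital's rule the quotient is (216*e^(6*h))/(6); substituting h = 0 gives 36.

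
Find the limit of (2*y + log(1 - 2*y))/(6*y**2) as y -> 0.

Direct substitution gives 0/0.
Apply L'Hôpital: lim (2 - 2/(1 - 2*y))/(12*y), still 0/0.
After 2 applications of L'Hôpital's rule the quotient is (-4/(1 - 2*y)^2)/(12); substituting y = 0 gives -1/3.

-1/3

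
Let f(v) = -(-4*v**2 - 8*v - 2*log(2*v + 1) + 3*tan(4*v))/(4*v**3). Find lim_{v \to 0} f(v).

Substitution gives 0/0 (the numerator vanishes to order 3).
Expand each term to order v^3: the coefficient of v^3 in 3·tan(4v) is 64 and in -2·ln(1 + 2v) is -16/3.
Lower-order terms cancel with the polynomial part, so the numerator is (176/3)·v^3 + o(v^3), and the limit is (176/3)/(-4) = -44/3.

-44/3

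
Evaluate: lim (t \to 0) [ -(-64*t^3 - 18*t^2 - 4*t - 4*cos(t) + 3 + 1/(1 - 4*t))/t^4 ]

Substitution gives 0/0 (the numerator vanishes to order 4).
Expand each term to order t^4: the coefficient of t^4 in 1/(1 - 4t) is 256 and in -4·cos(t) is -1/6.
Lower-order terms cancel with the polynomial part, so the numerator is (1535/6)·t^4 + o(t^4), and the limit is (1535/6)/(-1) = -1535/6.

-1535/6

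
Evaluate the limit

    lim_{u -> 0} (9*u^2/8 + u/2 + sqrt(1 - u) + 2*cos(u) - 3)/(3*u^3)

-1/48

Substitution gives 0/0 (the numerator vanishes to order 3).
Expand each term to order u^3: the coefficient of u^3 in √(1 - u) is -1/16 and in 2·cos(u) is 0.
Lower-order terms cancel with the polynomial part, so the numerator is (-1/16)·u^3 + o(u^3), and the limit is (-1/16)/(3) = -1/48.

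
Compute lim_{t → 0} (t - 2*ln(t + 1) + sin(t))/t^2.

Substitution gives 0/0; apply L'Hôpital's rule 2 times.
After differentiating numerator and denominator 2 times the quotient is (-sin(t) + 2/(t + 1)^2)/(2); at t = 0 this is 1.

1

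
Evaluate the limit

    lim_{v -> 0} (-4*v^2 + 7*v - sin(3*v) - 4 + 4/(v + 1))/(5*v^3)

1/10

Substitution gives 0/0 (the numerator vanishes to order 3).
Expand each term to order v^3: the coefficient of v^3 in −sin(3v) is 9/2 and in 4·1/(1 + v) is -4.
Lower-order terms cancel with the polynomial part, so the numerator is (1/2)·v^3 + o(v^3), and the limit is (1/2)/(5) = 1/10.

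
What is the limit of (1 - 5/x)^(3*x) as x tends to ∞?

e^(-15)

The base → 1 and the exponent → ∞: a 1^∞ form.
Take logarithms: (3x)·ln(1 - 5/x). Since ln(1+u) ~ u for small u, this behaves like (3x)·(-5/x) → -15.
So the limit is e^(-15).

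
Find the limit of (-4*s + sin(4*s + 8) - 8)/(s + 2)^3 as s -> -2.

Direct substitution gives 0/0.
Apply L'Hôpital: lim (4*cos(4*s + 8) - 4)/(3*(s + 2)^2), still 0/0.
Apply L'Hôpital: lim (-16*sin(4*s + 8))/(6*s + 12), still 0/0.
After 3 applications of L'Hôpital's rule the quotient is (-64*cos(4*s + 8))/(6); substituting s = -2 gives -32/3.

-32/3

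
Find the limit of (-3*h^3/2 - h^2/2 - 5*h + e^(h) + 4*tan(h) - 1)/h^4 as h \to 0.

1/24

Substitution gives 0/0 (the numerator vanishes to order 4).
Expand each term to order h^4: the coefficient of h^4 in e^(h) is 1/24 and in 4·tan(h) is 0.
Lower-order terms cancel with the polynomial part, so the numerator is (1/24)·h^4 + o(h^4), and the limit is (1/24)/(1) = 1/24.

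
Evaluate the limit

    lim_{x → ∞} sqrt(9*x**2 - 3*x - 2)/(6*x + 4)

For large |x|, √(9*x^2 - 3*x - 2) ≈ √9·|x| and the denominator ≈ 6x.
Since x → +∞, |x| = x, giving √9/(6) = 1/2.

1/2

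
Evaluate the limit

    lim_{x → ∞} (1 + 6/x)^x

e^(6)

Write it as [(1 + 6/x)^x]^(1) · (1 + 6/x)^(0). The bracketed term tends to e^(6) and the second factor to 1, so the limit is e^(6).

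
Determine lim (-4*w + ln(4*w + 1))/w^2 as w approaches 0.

-8

Direct substitution gives 0/0.
Apply L'Hôpital: lim (-4 + 4/(4*w + 1))/(2*w), still 0/0.
After 2 applications of L'Hôpital's rule the quotient is (-16/(4*w + 1)^2)/(2); substituting w = 0 gives -8.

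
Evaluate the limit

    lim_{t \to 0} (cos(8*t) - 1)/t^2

Direct substitution gives 0/0.
Apply L'Hôpital: lim (-8*sin(8*t))/(2*t), still 0/0.
After 2 applications of L'Hôpital's rule the quotient is (-64*cos(8*t))/(2); substituting t = 0 gives -32.

-32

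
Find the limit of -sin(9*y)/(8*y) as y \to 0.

Substitution gives 0/0.
Write it as (9/(-8))·sin(9y)/(9y); since sin(u)/u → 1, the limit is -9/8.

-9/8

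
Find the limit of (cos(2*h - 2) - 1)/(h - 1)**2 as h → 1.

-2

Direct substitution gives 0/0.
Apply L'Hôpital: lim (-2*sin(2*h - 2))/(2*h - 2), still 0/0.
After 2 applications of L'Hôpital's rule the quotient is (-4*cos(2*h - 2))/(2); substituting h = 1 gives -2.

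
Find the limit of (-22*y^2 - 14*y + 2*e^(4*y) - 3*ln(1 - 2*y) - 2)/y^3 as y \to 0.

Substitution gives 0/0; apply L'Hôpital's rule 3 times.
After differentiating numerator and denominator 3 times the quotient is (128*e^(4*y) - 48/(2*y - 1)^3)/(6); at y = 0 this is 88/3.

88/3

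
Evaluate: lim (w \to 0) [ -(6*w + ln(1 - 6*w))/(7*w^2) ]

Direct substitution gives 0/0.
Apply L'Hôpital: lim (6 - 6/(1 - 6*w))/(-14*w), still 0/0.
After 2 applications of L'Hôpital's rule the quotient is (-36/(1 - 6*w)^2)/(-14); substituting w = 0 gives 18/7.

18/7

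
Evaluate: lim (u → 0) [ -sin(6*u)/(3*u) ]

-2

Substitution gives 0/0.
Write it as (6/(-3))·sin(6u)/(6u); since sin(θ)/θ → 1, the limit is -2.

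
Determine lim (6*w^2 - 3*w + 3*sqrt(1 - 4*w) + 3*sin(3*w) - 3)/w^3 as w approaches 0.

Substitution gives 0/0 (the numerator vanishes to order 3).
Expand each term to order w^3: the coefficient of w^3 in 3·√(1 - 4w) is -12 and in 3·sin(3w) is -27/2.
Lower-order terms cancel with the polynomial part, so the numerator is (-51/2)·w^3 + o(w^3), and the limit is (-51/2)/(1) = -51/2.

-51/2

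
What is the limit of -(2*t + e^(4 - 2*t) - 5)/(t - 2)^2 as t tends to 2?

Direct substitution gives 0/0.
Apply L'Hôpital: lim (2 - 2*e^(4 - 2*t))/(4 - 2*t), still 0/0.
After 2 applications of L'Hôpital's rule the quotient is (4*e^(4 - 2*t))/(-2); substituting t = 2 gives -2.

-2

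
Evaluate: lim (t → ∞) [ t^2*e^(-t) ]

Write as t^2/e^{1t}, an ∞/∞ form.
Exponential growth dominates any polynomial, so repeated L'Hôpital (or the standard result) gives 0.

0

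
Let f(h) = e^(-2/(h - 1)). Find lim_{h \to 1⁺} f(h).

0

As h → 1⁺, -2/(h - 1) → −∞, so e^(-2/(h - 1)) → 0.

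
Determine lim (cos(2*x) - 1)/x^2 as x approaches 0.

-2

Direct substitution gives 0/0.
Apply L'Hôpital: lim (-2*sin(2*x))/(2*x), still 0/0.
After 2 applications of L'Hôpital's rule the quotient is (-4*cos(2*x))/(2); substituting x = 0 gives -2.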